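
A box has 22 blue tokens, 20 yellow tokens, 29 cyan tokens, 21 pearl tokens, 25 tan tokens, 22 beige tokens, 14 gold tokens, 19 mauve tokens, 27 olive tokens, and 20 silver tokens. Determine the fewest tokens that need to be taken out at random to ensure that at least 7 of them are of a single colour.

Put each drawn token into a box by colour. The largest draw with every box below 7 takes min(count, 6) from each colour.
Σ min(cᵢ, 6) = 6 + 6 + 6 + 6 + 6 + 6 + 6 + 6 + 6 + 6 = 60.
Draw number 60 + 1 = 61 must push one box to 7.

61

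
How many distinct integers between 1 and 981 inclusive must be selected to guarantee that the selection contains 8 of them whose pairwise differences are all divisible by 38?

267

Integers whose pairwise differences are multiples of 38 are exactly those sharing a remainder mod 38. By pigeonhole, the 38 residue classes mod 38 are the pigeonholes.
With 266 integers one could put 7 in each residue class and have no class reach 8.
The 267th integer pushes some class to 8, so 38·7 + 1 = 267.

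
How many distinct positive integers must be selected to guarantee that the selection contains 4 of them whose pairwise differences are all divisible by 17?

52

Integers whose pairwise differences are multiples of 17 are exactly those sharing a remainder mod 17. By pigeonhole, the 17 residue classes mod 17 are the pigeonholes.
With 51 integers one could put 3 in each residue class and have no class reach 4.
The 52nd integer pushes some class to 4, so 17·3 + 1 = 52.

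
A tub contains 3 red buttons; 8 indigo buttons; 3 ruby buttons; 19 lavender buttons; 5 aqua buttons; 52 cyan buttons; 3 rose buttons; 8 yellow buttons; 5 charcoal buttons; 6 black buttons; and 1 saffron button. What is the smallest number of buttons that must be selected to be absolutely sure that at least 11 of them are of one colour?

An adversary could hand out at most 10 buttons per colour (9 colours run out sooner): 3 + 8 + 3 + 10 + 5 + 10 + 3 + 8 + 5 + 6 + 1 = 62 buttons and still no colour has 11.
By the pigeonhole principle, one more button lands in a colour already at 10, so 63 draws are enough and 62 are not.

63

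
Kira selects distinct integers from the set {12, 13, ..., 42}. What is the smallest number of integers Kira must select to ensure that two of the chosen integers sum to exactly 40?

Two chosen integers sum to 40 exactly when both halves of some pair {x, 40−x} with 12 ≤ x ≤ 40−x ≤ 28 are chosen — 8 such pairs.
The remaining 15 elements (those with no distinct partner in range) can never complete a 40-sum, so the worst case takes all of them and one from each pair: 15 + 8 = 23.
By the pigeonhole principle, the 24th integer has to be the second member of some pair, so 23 + 1 = 24.

24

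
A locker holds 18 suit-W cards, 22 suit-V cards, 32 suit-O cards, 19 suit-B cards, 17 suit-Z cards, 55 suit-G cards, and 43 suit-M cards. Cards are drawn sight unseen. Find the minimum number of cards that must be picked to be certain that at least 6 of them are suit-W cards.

In the worst case for collecting suit-W cards, every non-suit-W card comes out first.
There are 22 + 32 + 19 + 17 + 55 + 43 = 188 non-suit-W cards altogether.
After those, each further card must be suit-W, so 188 + 6 = 194 draws guarantee 6 suit-W cards.

194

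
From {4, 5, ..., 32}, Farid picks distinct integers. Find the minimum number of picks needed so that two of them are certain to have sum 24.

Group the elements by complementary pair {x, 24−x}: {4,20}, {5,19}, {6,18}, …, giving 8 two-element pairs, the single value 12 (it cannot pair with itself since the integers are distinct), and 12 integers whose partner 24−x falls outside [4,32].
Treating each of those 21 groups as a pigeonhole, one can pick one integer per group — 21 integers — with no two summing to 24.
The 22nd integer lands in an occupied pair, forcing a sum of 24.

22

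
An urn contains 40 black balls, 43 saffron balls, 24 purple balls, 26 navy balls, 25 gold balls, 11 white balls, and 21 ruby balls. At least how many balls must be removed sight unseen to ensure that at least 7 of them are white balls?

In the worst case for collecting white balls, every non-white ball comes out first.
There are 40 + 43 + 24 + 26 + 25 + 21 = 179 non-white balls altogether.
After those, each further ball must be white, so 179 + 7 = 186 draws guarantee 7 white balls.

186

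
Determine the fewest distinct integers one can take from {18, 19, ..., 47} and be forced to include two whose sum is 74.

21

Group the elements by complementary pair {x, 74−x}: {27,47}, {28,46}, {29,45}, …, giving 10 two-element pairs, the single value 37 (it cannot pair with itself since the integers are distinct), and 9 integers whose partner 74−x falls outside [18,47].
Pigeonhole: treating each of those 20 groups as a pigeonhole, one can pick one integer per group — 20 integers — with no two summing to 74.
The 21st integer lands in an occupied pair, forcing a sum of 74.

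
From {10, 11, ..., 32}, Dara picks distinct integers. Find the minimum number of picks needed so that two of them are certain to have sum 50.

A set avoiding the sum 50 can contain at most one of each pair {x, 50−x}, plus the 9 elements whose complement lies outside the range or equal to its own complement.
The integers 10, …, 25 (16 of them) are such a set: any two sum to at least 10+11 = 21 and at most 24+25 = 49 < 50.
Pigeonhole: any 17th integer completes one of the 7 pairs, so 17 choices force a sum of 50.

17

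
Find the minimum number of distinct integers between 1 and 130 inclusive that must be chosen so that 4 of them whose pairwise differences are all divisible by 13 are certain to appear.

40

Integers whose pairwise differences are multiples of 13 are exactly those sharing a remainder mod 13. By pigeonhole, the 13 residue classes mod 13 are the pigeonholes.
With 39 integers one could put 3 in each residue class and have no class reach 4.
The 40th integer pushes some class to 4, so 13·3 + 1 = 40.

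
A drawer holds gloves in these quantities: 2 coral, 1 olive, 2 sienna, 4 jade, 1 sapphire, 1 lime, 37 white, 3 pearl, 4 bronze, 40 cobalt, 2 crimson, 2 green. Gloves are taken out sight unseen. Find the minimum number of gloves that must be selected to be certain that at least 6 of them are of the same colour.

33

By the pigeonhole principle, the 12 colours are the holes; the gloves drawn are the pigeons.
To avoid 6 of any one colour, the worst case takes at most 5 of each colour, or every glove of a colour that has fewer than 5.
That gives 2 + 1 + 2 + 4 + 1 + 1 + 5 + 3 + 4 + 5 + 2 + 2 = 32 gloves with no colour reaching 6.
The next glove forces some colour to 6, so 32 + 1 = 33.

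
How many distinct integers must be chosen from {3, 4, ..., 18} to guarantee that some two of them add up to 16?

Two chosen integers sum to 16 exactly when both halves of some pair {x, 16−x} with 3 ≤ x ≤ 16−x ≤ 13 are chosen — 5 such pairs.
The remaining 6 elements (those with no distinct partner in range) can never complete a 16-sum, so the worst case takes all of them and one from each pair: 6 + 5 = 11.
Pigeonhole: the 12th integer has to be the second member of some pair, so 11 + 1 = 12.

12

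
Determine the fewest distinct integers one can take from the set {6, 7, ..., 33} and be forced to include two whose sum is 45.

18

Group the elements by complementary pair {x, 45−x}: {12,33}, {13,32}, {14,31}, …, giving 11 two-element pairs and 6 integers whose partner 45−x falls outside [6,33].
Treating each of those 17 groups as a pigeonhole, one can pick one integer per group — 17 integers — with no two summing to 45.
The 18th integer lands in an occupied pair, forcing a sum of 45.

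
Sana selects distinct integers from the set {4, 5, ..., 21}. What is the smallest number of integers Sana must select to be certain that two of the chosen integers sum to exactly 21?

Group the elements by complementary pair {x, 21−x}: {4,17}, {5,16}, {6,15}, …, giving 7 two-element pairs and 4 integers whose partner 21−x falls outside [4,21].
By pigeonhole, treating each of those 11 groups as a pigeonhole, one can pick one integer per group — 11 integers — with no two summing to 21.
The 12th integer lands in an occupied pair, forcing a sum of 21.

12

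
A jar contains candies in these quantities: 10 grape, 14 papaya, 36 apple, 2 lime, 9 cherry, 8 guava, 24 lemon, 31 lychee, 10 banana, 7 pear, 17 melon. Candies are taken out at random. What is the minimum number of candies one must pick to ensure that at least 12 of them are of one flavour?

An adversary could hand out at most 11 candies per flavour (6 flavours run out sooner): 10 + 11 + 11 + 2 + 9 + 8 + 11 + 11 + 10 + 7 + 11 = 101 candies and still no flavour has 12.
One more candy lands in a flavour already at 11, so 102 draws are enough and 101 are not.

102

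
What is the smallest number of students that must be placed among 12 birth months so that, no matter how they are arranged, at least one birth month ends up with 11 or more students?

121

With 120 students one could put exactly 10 in each of the 12 birth months, and no birth month would reach 11.
Pigeonhole: one more student must land in a birth month that already has 10, giving it 11.
So 12 × 10 + 1 = 121 students are required.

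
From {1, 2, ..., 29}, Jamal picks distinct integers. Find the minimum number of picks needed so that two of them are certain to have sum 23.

19

Two chosen integers sum to 23 exactly when both halves of some pair {x, 23−x} with 1 ≤ x ≤ 23−x ≤ 22 are chosen — 11 such pairs.
The remaining 7 elements (those with no distinct partner in range) can never complete a 23-sum, so the worst case takes all of them and one from each pair: 7 + 11 = 18.
By pigeonhole, the 19th integer has to be the second member of some pair, so 18 + 1 = 19.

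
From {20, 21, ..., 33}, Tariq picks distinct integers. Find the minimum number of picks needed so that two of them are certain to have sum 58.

11

Group the elements by complementary pair {x, 58−x}: {25,33}, {26,32}, {27,31}, …, giving 4 two-element pairs, the single value 29 (it cannot pair with itself since the integers are distinct), and 5 integers whose partner 58−x falls outside [20,33].
Pigeonhole: treating each of those 10 groups as a pigeonhole, one can pick one integer per group — 10 integers — with no two summing to 58.
The 11th integer lands in an occupied pair, forcing a sum of 58.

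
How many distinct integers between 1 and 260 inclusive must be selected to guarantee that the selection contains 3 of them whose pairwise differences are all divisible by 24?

49

Integers whose pairwise differences are multiples of 24 are exactly those sharing a remainder mod 24. Pigeonhole: the 24 residue classes mod 24 are the pigeonholes.
With 48 integers one could put 2 in each residue class and have no class reach 3.
The 49th integer pushes some class to 3, so 24·2 + 1 = 49.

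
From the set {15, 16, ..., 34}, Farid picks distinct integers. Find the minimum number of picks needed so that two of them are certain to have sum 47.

A set avoiding the sum 47 can contain at most one of each pair {x, 47−x}, plus the 2 elements whose complement lies outside the range.
The integers 24, …, 34 (11 of them) are such a set: any two sum to at least 24+25 = 49 > 47.
Any 12th integer completes one of the 9 pairs, so 12 choices force a sum of 47.

12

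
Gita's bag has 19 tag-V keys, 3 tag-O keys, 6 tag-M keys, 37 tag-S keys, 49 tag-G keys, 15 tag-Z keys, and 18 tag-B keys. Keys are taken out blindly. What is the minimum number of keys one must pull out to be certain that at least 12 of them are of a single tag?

The 7 tags are the holes; the keys drawn are the pigeons.
To avoid 12 of any one tag, the worst case takes at most 11 of each tag, or every key of a tag that has fewer than 11.
That gives 11 + 3 + 6 + 11 + 11 + 11 + 11 = 64 keys with no tag reaching 12.
The next key forces some tag to 12, so 64 + 1 = 65.

65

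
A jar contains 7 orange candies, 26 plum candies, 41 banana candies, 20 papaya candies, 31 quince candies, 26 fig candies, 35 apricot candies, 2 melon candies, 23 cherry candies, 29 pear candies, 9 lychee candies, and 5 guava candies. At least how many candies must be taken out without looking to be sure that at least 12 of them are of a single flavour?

The 12 flavours are the holes; the candies drawn are the pigeons.
To avoid 12 of any one flavour, the worst case takes at most 11 of each flavour, or every candy of a flavour that has fewer than 11.
That gives 7 + 11 + 11 + 11 + 11 + 11 + 11 + 2 + 11 + 11 + 9 + 5 = 111 candies with no flavour reaching 12.
The next candy forces some flavour to 12, so 111 + 1 = 112.

112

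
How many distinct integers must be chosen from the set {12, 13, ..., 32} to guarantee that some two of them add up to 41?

13

Two chosen integers sum to 41 exactly when both halves of some pair {x, 41−x} with 12 ≤ x ≤ 41−x ≤ 29 are chosen — 9 such pairs.
The remaining 3 elements (those with no distinct partner in range) can never complete a 41-sum, so the worst case takes all of them and one from each pair: 3 + 9 = 12.
By pigeonhole, the 13th integer has to be the second member of some pair, so 12 + 1 = 13.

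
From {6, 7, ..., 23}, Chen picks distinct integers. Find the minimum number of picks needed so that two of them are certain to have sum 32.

Two chosen integers sum to 32 exactly when both halves of some pair {x, 32−x} with 9 ≤ x ≤ 32−x ≤ 23 are chosen — 7 such pairs.
The remaining 4 elements (those with no distinct partner in range) can never complete a 32-sum, so the worst case takes all of them and one from each pair: 4 + 7 = 11.
Pigeonhole: the 12th integer has to be the second member of some pair, so 11 + 1 = 12.

12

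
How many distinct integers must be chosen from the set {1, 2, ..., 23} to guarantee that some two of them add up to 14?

Two chosen integers sum to 14 exactly when both halves of some pair {x, 14−x} with 1 ≤ x ≤ 14−x ≤ 13 are chosen — 6 such pairs.
The remaining 11 elements (those with no distinct partner in range) can never complete a 14-sum, so the worst case takes all of them and one from each pair: 11 + 6 = 17.
The 18th integer has to be the second member of some pair, so 17 + 1 = 18.

18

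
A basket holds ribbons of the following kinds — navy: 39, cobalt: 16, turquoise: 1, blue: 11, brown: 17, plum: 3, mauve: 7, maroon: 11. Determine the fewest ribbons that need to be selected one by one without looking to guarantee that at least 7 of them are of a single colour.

Pigeonhole: put each drawn ribbon into a box by colour. The largest draw with every box below 7 takes min(count, 6) from each colour; colours with fewer than 6 contribute all they have.
Σ min(cᵢ, 6) = 6 + 6 + 1 + 6 + 6 + 3 + 6 + 6 = 40.
Draw number 40 + 1 = 41 must push one box to 7.

41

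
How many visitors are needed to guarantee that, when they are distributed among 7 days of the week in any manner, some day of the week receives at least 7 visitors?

With 42 visitors one could put exactly 6 in each of the 7 days of the week, and no day of the week would reach 7.
By the pigeonhole principle, one more visitor must land in a day of the week that already has 6, giving it 7.
So 7 × 6 + 1 = 43 visitors are required.

43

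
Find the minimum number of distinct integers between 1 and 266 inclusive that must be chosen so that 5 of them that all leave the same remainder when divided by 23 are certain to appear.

The 23 residue classes mod 23 are the pigeonholes.
With 92 integers one could put 4 in each residue class and have no class reach 5.
The 93rd integer pushes some class to 5, so 23·4 + 1 = 93.

93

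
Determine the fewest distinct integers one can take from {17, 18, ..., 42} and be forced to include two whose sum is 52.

18

Two chosen integers sum to 52 exactly when both halves of some pair {x, 52−x} with 17 ≤ x ≤ 52−x ≤ 35 are chosen — 9 such pairs.
The remaining 8 elements (those with no distinct partner in range) can never complete a 52-sum, so the worst case takes all of them and one from each pair: 8 + 9 = 17.
Pigeonhole: the 18th integer has to be the second member of some pair, so 17 + 1 = 18.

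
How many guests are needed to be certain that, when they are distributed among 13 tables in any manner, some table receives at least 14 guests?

170

With 169 guests one could put exactly 13 in each of the 13 tables, and no table would reach 14.
One more guest must land in a table that already has 13, giving it 14.
So 13 × 13 + 1 = 170 guests are required.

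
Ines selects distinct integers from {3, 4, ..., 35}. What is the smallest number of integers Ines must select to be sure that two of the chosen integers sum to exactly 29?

Two chosen integers sum to 29 exactly when both halves of some pair {x, 29−x} with 3 ≤ x ≤ 29−x ≤ 26 are chosen — 12 such pairs.
The remaining 9 elements (those with no distinct partner in range) can never complete a 29-sum, so the worst case takes all of them and one from each pair: 9 + 12 = 21.
By pigeonhole, the 22nd integer has to be the second member of some pair, so 21 + 1 = 22.

22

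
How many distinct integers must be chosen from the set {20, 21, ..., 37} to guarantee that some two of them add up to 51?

A set avoiding the sum 51 can contain at most one of each pair {x, 51−x}, plus the 6 elements whose complement lies outside the range.
The integers 26, …, 37 (12 of them) are such a set: any two sum to at least 26+27 = 53 > 51.
Any 13th integer completes one of the 6 pairs, so 13 choices force a sum of 51.

13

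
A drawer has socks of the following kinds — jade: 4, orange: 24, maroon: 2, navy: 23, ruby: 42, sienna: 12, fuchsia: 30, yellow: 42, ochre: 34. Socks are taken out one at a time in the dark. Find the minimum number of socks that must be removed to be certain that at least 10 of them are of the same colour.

70

An adversary could hand out at most 9 socks per colour (jade, maroon run out sooner): 4 + 9 + 2 + 9 + 9 + 9 + 9 + 9 + 9 = 69 socks and still no colour has 10.
By pigeonhole, one more sock lands in a colour already at 9, so 70 draws are enough and 69 are not.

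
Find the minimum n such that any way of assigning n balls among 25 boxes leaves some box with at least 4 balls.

With 75 balls one could put exactly 3 in each of the 25 boxes, and no box would reach 4.
One more ball must land in a box that already has 3, giving it 4.
So 25 × 3 + 1 = 76 balls are required.

76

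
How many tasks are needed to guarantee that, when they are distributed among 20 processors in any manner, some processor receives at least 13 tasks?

241

With 240 tasks one could put exactly 12 in each of the 20 processors, and no processor would reach 13.
By pigeonhole, one more task must land in a processor that already has 12, giving it 13.
So 20 × 12 + 1 = 241 tasks are required.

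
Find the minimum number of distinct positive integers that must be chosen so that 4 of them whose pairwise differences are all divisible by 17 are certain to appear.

Integers whose pairwise differences are multiples of 17 are exactly those sharing a remainder mod 17. By pigeonhole, the 17 residue classes mod 17 are the pigeonholes.
With 51 integers one could put 3 in each residue class and have no class reach 4.
The 52nd integer pushes some class to 4, so 17·3 + 1 = 52.

52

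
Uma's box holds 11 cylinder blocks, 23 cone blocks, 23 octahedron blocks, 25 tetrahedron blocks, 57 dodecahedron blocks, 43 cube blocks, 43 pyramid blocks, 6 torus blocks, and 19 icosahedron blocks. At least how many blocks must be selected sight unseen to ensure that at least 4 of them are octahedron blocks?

In the worst case for collecting octahedron blocks, every non-octahedron block comes out first.
There are 11 + 23 + 25 + 57 + 43 + 43 + 6 + 19 = 227 non-octahedron blocks altogether.
After those, each further block must be octahedron, so 227 + 4 = 231 draws guarantee 4 octahedron blocks.

231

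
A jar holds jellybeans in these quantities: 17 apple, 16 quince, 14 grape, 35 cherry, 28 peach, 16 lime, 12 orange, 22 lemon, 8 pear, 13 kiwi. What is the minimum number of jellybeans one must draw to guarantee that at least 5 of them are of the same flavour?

41

By the pigeonhole principle, the 10 flavours are the holes; the jellybeans drawn are the pigeons.
To avoid 5 of any one flavour, the worst case takes at most 4 of each flavour.
That gives 4 + 4 + 4 + 4 + 4 + 4 + 4 + 4 + 4 + 4 = 40 jellybeans with no flavour reaching 5.
The next jellybean forces some flavour to 5, so 40 + 1 = 41.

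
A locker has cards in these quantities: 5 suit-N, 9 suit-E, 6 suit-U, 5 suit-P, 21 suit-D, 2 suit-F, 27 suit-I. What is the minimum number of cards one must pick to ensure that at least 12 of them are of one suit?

Pigeonhole: put each drawn card into a box by suit. The largest draw with every box below 12 takes min(count, 11) from each suit; suits with fewer than 11 contribute all they have.
Σ min(cᵢ, 11) = 5 + 9 + 6 + 5 + 11 + 2 + 11 = 49.
Draw number 49 + 1 = 50 must push one box to 12.

50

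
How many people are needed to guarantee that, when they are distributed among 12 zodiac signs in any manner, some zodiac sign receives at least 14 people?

157

With 156 people one could put exactly 13 in each of the 12 zodiac signs, and no zodiac sign would reach 14.
Pigeonhole: one more person must land in a zodiac sign that already has 13, giving it 14.
So 12 × 13 + 1 = 157 people are required.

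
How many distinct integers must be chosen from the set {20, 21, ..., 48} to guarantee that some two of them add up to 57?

A set avoiding the sum 57 can contain at most one of each pair {x, 57−x}, plus the 11 elements whose complement lies outside the range.
The integers 29, …, 48 (20 of them) are such a set: any two sum to at least 29+30 = 59 > 57.
By pigeonhole, any 21st integer completes one of the 9 pairs, so 21 choices force a sum of 57.

21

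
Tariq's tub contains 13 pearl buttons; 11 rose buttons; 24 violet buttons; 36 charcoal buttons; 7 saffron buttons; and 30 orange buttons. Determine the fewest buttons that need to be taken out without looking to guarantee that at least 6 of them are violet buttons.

103

In the worst case for collecting violet buttons, every non-violet button comes out first.
There are 13 + 11 + 36 + 7 + 30 = 97 non-violet buttons altogether.
After those, each further button must be violet, so 97 + 6 = 103 draws guarantee 6 violet buttons.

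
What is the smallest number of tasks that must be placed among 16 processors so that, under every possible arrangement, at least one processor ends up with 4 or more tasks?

With 48 tasks one could put exactly 3 in each of the 16 processors, and no processor would reach 4.
One more task must land in a processor that already has 3, giving it 4.
So 16 × 3 + 1 = 49 tasks are required.

49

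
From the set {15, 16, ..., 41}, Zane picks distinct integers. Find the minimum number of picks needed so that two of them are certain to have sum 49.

18

A set avoiding the sum 49 can contain at most one of each pair {x, 49−x}, plus the 7 elements whose complement lies outside the range.
The integers 25, …, 41 (17 of them) are such a set: any two sum to at least 25+26 = 51 > 49.
By the pigeonhole principle, any 18th integer completes one of the 10 pairs, so 18 choices force a sum of 49.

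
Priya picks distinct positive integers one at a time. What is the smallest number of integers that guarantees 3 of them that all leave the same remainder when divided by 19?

By pigeonhole, the 19 residue classes mod 19 are the pigeonholes.
With 38 integers one could put 2 in each residue class and have no class reach 3.
The 39th integer pushes some class to 3, so 19·2 + 1 = 39.

39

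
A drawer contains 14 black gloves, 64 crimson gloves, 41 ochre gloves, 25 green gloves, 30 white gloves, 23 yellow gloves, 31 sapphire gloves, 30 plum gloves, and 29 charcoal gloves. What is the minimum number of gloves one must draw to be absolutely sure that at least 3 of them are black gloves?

276

In the worst case for collecting black gloves, every non-black glove comes out first.
There are 64 + 41 + 25 + 30 + 23 + 31 + 30 + 29 = 273 non-black gloves altogether.
After those, each further glove must be black, so 273 + 3 = 276 draws guarantee 3 black gloves.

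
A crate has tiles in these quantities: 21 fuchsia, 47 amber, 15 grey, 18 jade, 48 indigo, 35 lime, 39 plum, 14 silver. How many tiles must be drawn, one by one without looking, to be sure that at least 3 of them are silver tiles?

226

In the worst case for collecting silver tiles, every non-silver tile comes out first.
There are 21 + 47 + 15 + 18 + 48 + 35 + 39 = 223 non-silver tiles altogether.
After those, each further tile must be silver, so 223 + 3 = 226 draws guarantee 3 silver tiles.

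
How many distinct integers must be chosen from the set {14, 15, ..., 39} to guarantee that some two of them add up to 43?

19

A set avoiding the sum 43 can contain at most one of each pair {x, 43−x}, plus the 10 elements whose complement lies outside the range.
The integers 22, …, 39 (18 of them) are such a set: any two sum to at least 22+23 = 45 > 43.
Pigeonhole: any 19th integer completes one of the 8 pairs, so 19 choices force a sum of 43.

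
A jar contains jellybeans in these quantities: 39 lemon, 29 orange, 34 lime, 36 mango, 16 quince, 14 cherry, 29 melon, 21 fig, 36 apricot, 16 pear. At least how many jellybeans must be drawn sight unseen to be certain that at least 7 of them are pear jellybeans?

261

In the worst case for collecting pear jellybeans, every non-pear jellybean comes out first.
There are 39 + 29 + 34 + 36 + 16 + 14 + 29 + 21 + 36 = 254 non-pear jellybeans altogether.
After those, each further jellybean must be pear, so 254 + 7 = 261 draws guarantee 7 pear jellybeans.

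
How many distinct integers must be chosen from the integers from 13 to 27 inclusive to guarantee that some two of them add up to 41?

9

A set avoiding the sum 41 can contain at most one of each pair {x, 41−x}, plus the 1 element whose complement lies outside the range.
The integers 13, …, 20 (8 of them) are such a set: any two sum to at least 13+14 = 27 and at most 19+20 = 39 < 41.
Any 9th integer completes one of the 7 pairs, so 9 choices force a sum of 41.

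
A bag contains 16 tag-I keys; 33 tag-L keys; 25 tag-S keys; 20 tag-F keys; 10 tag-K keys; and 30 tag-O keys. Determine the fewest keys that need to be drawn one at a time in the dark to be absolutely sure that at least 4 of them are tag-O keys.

In the worst case for collecting tag-O keys, every non-tag-O key comes out first.
There are 16 + 33 + 25 + 20 + 10 = 104 non-tag-O keys altogether.
After those, each further key must be tag-O, so 104 + 4 = 108 draws guarantee 4 tag-O keys.

108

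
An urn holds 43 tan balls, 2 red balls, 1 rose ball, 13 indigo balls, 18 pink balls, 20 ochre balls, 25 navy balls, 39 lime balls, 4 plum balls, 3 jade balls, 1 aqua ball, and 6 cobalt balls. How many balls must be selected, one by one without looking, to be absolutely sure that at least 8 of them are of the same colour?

60

By the pigeonhole principle, put each drawn ball into a box by colour. The largest draw with every box below 8 takes min(count, 7) from each colour; colours with fewer than 7 contribute all they have.
Σ min(cᵢ, 7) = 7 + 2 + 1 + 7 + 7 + 7 + 7 + 7 + 4 + 3 + 1 + 6 = 59.
Draw number 59 + 1 = 60 must push one box to 8.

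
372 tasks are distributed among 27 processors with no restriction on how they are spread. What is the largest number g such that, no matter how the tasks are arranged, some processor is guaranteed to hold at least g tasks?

14

Pigeonhole: the 27 processors are the holes and the 372 tasks are the pigeons.
If every processor held at most 13 tasks, the total would be at most 27 × 13 = 351, which is less than 372.
So some processor holds at least ⌈372/27⌉ = 14 tasks.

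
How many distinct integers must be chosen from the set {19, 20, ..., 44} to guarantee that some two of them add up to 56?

Two chosen integers sum to 56 exactly when both halves of some pair {x, 56−x} with 19 ≤ x ≤ 56−x ≤ 37 are chosen — 9 such pairs.
The remaining 8 elements (those with no distinct partner in range) can never complete a 56-sum, so the worst case takes all of them and one from each pair: 8 + 9 = 17.
The 18th integer has to be the second member of some pair, so 17 + 1 = 18.

18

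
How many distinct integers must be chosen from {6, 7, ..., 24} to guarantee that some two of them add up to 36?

14

Group the elements by complementary pair {x, 36−x}: {12,24}, {13,23}, {14,22}, …, giving 6 two-element pairs, the single value 18 (it cannot pair with itself since the integers are distinct), and 6 integers whose partner 36−x falls outside [6,24].
Pigeonhole: treating each of those 13 groups as a pigeonhole, one can pick one integer per group — 13 integers — with no two summing to 36.
The 14th integer lands in an occupied pair, forcing a sum of 36.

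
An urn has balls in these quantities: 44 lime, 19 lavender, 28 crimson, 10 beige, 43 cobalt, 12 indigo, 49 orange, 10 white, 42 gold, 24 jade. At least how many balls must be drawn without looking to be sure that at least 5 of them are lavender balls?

267

In the worst case for collecting lavender balls, every non-lavender ball comes out first.
There are 44 + 28 + 10 + 43 + 12 + 49 + 10 + 42 + 24 = 262 non-lavender balls altogether.
After those, each further ball must be lavender, so 262 + 5 = 267 draws guarantee 5 lavender balls.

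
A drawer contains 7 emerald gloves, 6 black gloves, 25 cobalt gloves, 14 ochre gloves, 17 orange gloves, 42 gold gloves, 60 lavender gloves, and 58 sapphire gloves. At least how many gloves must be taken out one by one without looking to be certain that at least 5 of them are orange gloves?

217

In the worst case for collecting orange gloves, every non-orange glove comes out first.
There are 7 + 6 + 25 + 14 + 42 + 60 + 58 = 212 non-orange gloves altogether.
After those, each further glove must be orange, so 212 + 5 = 217 draws guarantee 5 orange gloves.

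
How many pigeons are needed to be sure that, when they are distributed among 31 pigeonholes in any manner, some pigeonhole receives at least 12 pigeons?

342

With 341 pigeons one could put exactly 11 in each of the 31 pigeonholes, and no pigeonhole would reach 12.
One more pigeon must land in a pigeonhole that already has 11, giving it 12.
So 31 × 11 + 1 = 342 pigeons are required.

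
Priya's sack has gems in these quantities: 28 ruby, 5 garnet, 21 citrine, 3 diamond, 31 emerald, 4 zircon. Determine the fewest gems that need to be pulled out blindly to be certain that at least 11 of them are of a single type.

An adversary could hand out at most 10 gems per type (garnet, diamond, zircon run out sooner): 10 + 5 + 10 + 3 + 10 + 4 = 42 gems and still no type has 11.
By pigeonhole, one more gem lands in a type already at 10, so 43 draws are enough and 42 are not.

43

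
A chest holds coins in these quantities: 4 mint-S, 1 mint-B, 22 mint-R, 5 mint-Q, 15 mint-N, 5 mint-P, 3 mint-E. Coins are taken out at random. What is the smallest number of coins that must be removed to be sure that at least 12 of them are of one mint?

41

An adversary could hand out at most 11 coins per mint (5 mints run out sooner): 4 + 1 + 11 + 5 + 11 + 5 + 3 = 40 coins and still no mint has 12.
By the pigeonhole principle, one more coin lands in a mint already at 11, so 41 draws are enough and 40 are not.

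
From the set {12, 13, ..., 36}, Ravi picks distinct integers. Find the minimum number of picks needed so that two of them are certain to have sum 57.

18

Two chosen integers sum to 57 exactly when both halves of some pair {x, 57−x} with 21 ≤ x ≤ 57−x ≤ 36 are chosen — 8 such pairs.
The remaining 9 elements (those with no distinct partner in range) can never complete a 57-sum, so the worst case takes all of them and one from each pair: 9 + 8 = 17.
By the pigeonhole principle, the 18th integer has to be the second member of some pair, so 17 + 1 = 18.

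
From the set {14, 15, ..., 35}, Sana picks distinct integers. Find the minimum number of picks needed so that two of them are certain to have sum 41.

A set avoiding the sum 41 can contain at most one of each pair {x, 41−x}, plus the 8 elements whose complement lies outside the range.
The integers 21, …, 35 (15 of them) are such a set: any two sum to at least 21+22 = 43 > 41.
Any 16th integer completes one of the 7 pairs, so 16 choices force a sum of 41.

16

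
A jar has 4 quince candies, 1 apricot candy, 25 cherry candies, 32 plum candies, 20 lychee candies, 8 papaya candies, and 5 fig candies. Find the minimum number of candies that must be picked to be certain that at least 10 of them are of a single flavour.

The 7 flavours are the holes; the candies drawn are the pigeons.
To avoid 10 of any one flavour, the worst case takes at most 9 of each flavour, or every candy of a flavour that has fewer than 9.
That gives 4 + 1 + 9 + 9 + 9 + 8 + 5 = 45 candies with no flavour reaching 10.
The next candy forces some flavour to 10, so 45 + 1 = 46.

46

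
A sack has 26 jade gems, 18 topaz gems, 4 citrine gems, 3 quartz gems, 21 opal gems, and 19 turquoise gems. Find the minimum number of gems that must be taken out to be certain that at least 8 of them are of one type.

36

Put each drawn gem into a box by type. The largest draw with every box below 8 takes min(count, 7) from each type; types with fewer than 7 contribute all they have.
Σ min(cᵢ, 7) = 7 + 7 + 4 + 3 + 7 + 7 = 35.
Draw number 35 + 1 = 36 must push one box to 8.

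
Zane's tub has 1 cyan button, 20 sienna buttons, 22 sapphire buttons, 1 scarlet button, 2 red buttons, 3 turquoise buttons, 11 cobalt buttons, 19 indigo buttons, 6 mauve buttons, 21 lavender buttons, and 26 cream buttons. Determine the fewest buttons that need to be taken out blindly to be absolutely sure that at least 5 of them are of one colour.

By the pigeonhole principle, put each drawn button into a box by colour. The largest draw with every box below 5 takes min(count, 4) from each colour; colours with fewer than 4 contribute all they have.
Σ min(cᵢ, 4) = 1 + 4 + 4 + 1 + 2 + 3 + 4 + 4 + 4 + 4 + 4 = 35.
Draw number 35 + 1 = 36 must push one box to 5.

36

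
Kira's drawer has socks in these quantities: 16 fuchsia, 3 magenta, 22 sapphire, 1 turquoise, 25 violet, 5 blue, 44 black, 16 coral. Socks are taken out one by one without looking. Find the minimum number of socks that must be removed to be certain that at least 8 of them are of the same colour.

45

An adversary could hand out at most 7 socks per colour (magenta, turquoise, blue run out sooner): 7 + 3 + 7 + 1 + 7 + 5 + 7 + 7 = 44 socks and still no colour has 8.
By pigeonhole, one more sock lands in a colour already at 7, so 45 draws are enough and 44 are not.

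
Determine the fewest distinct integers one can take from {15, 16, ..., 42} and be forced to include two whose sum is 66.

A set avoiding the sum 66 can contain at most one of each pair {x, 66−x}, plus the 10 elements whose complement lies outside the range or equal to its own complement.
The integers 15, …, 33 (19 of them) are such a set: any two sum to at least 15+16 = 31 and at most 32+33 = 65 < 66.
Any 20th integer completes one of the 9 pairs, so 20 choices force a sum of 66.

20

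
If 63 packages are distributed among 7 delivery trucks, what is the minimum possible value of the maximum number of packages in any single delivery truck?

The 7 delivery trucks are the holes and the 63 packages are the pigeons.
If every delivery truck held at most 8 packages, the total would be at most 7 × 8 = 56, which is less than 63.
So some delivery truck holds at least ⌈63/7⌉ = 9 packages.

9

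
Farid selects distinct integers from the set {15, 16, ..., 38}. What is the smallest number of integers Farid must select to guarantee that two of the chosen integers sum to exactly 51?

14

Two chosen integers sum to 51 exactly when both halves of some pair {x, 51−x} with 15 ≤ x ≤ 51−x ≤ 36 are chosen — 11 such pairs.
The remaining 2 elements (those with no distinct partner in range) can never complete a 51-sum, so the worst case takes all of them and one from each pair: 2 + 11 = 13.
The 14th integer has to be the second member of some pair, so 13 + 1 = 14.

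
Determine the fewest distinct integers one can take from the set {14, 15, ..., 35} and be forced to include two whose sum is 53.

14

Two chosen integers sum to 53 exactly when both halves of some pair {x, 53−x} with 18 ≤ x ≤ 53−x ≤ 35 are chosen — 9 such pairs.
The remaining 4 elements (those with no distinct partner in range) can never complete a 53-sum, so the worst case takes all of them and one from each pair: 4 + 9 = 13.
The 14th integer has to be the second member of some pair, so 13 + 1 = 14.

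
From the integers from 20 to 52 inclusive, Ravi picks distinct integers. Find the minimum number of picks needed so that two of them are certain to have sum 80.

22

Two chosen integers sum to 80 exactly when both halves of some pair {x, 80−x} with 28 ≤ x ≤ 80−x ≤ 52 are chosen — 12 such pairs.
The remaining 9 elements (those with no distinct partner in range) can never complete a 80-sum, so the worst case takes all of them and one from each pair: 9 + 12 = 21.
By pigeonhole, the 22nd integer has to be the second member of some pair, so 21 + 1 = 22.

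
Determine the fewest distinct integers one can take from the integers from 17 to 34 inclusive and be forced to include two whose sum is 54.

Two chosen integers sum to 54 exactly when both halves of some pair {x, 54−x} with 20 ≤ x ≤ 54−x ≤ 34 are chosen — 7 such pairs.
The remaining 4 elements (those with no distinct partner in range) can never complete a 54-sum, so the worst case takes all of them and one from each pair: 4 + 7 = 11.
By the pigeonhole principle, the 12th integer has to be the second member of some pair, so 11 + 1 = 12.

12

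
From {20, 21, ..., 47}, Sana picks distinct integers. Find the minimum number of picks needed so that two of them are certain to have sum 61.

Group the elements by complementary pair {x, 61−x}: {20,41}, {21,40}, {22,39}, …, giving 11 two-element pairs and 6 integers whose partner 61−x falls outside [20,47].
Pigeonhole: treating each of those 17 groups as a pigeonhole, one can pick one integer per group — 17 integers — with no two summing to 61.
The 18th integer lands in an occupied pair, forcing a sum of 61.

18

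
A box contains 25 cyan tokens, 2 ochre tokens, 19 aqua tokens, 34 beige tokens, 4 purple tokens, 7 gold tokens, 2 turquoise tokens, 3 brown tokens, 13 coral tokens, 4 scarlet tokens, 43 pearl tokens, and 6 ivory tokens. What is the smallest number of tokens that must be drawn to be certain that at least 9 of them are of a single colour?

69

Pigeonhole: the 12 colours are the holes; the tokens drawn are the pigeons.
To avoid 9 of any one colour, the worst case takes at most 8 of each colour, or every token of a colour that has fewer than 8.
That gives 8 + 2 + 8 + 8 + 4 + 7 + 2 + 3 + 8 + 4 + 8 + 6 = 68 tokens with no colour reaching 9.
The next token forces some colour to 9, so 68 + 1 = 69.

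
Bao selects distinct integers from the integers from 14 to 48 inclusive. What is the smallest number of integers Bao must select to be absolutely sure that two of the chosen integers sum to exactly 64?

Two chosen integers sum to 64 exactly when both halves of some pair {x, 64−x} with 16 ≤ x ≤ 64−x ≤ 48 are chosen — 16 such pairs.
The remaining 3 elements (those with no distinct partner in range) can never complete a 64-sum, so the worst case takes all of them and one from each pair: 3 + 16 = 19.
The 20th integer has to be the second member of some pair, so 19 + 1 = 20.

20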